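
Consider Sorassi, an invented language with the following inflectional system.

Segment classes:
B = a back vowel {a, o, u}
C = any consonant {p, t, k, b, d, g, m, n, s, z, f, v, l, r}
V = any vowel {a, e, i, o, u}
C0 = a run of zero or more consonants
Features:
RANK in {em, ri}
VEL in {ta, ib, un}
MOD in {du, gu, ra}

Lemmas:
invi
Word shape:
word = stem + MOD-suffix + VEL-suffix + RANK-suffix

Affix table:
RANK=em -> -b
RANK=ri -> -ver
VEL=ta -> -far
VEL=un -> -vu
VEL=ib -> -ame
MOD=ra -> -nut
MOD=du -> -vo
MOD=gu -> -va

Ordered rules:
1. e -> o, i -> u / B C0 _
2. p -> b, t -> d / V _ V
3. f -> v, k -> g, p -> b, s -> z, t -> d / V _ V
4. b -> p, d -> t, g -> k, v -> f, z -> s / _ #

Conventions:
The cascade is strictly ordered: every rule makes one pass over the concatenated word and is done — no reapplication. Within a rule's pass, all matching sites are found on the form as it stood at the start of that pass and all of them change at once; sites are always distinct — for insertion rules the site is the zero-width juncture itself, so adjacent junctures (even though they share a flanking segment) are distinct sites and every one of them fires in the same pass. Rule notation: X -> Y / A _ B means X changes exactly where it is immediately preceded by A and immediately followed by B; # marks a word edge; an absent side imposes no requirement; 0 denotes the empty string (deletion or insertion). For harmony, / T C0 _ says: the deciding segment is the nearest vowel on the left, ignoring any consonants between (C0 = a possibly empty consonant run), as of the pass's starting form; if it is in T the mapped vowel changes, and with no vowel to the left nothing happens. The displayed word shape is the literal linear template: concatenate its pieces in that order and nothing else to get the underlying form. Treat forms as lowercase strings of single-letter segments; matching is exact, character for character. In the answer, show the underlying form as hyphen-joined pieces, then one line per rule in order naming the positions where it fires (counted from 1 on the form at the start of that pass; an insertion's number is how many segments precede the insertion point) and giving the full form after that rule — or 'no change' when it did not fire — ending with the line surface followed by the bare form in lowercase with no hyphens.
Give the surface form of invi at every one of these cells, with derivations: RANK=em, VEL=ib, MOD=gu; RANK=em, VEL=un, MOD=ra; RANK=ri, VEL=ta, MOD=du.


cell RANK=em, VEL=ib, MOD=gu:
underlying: invi-va-ame-b
1. e -> o, i -> u / B C0 _: fires at position(s) 9: invivaamob
2. p -> b, t -> d / V _ V: no change
3. f -> v, k -> g, p -> b, s -> z, t -> d / V _ V: no change
4. b -> p, d -> t, g -> k, v -> f, z -> s / _ #: fires at position(s) 10: invivaamop
surface: invivaamop

cell RANK=em, VEL=un, MOD=ra:
underlying: invi-nut-vu-b
1. e -> o, i -> u / B C0 _: no change
2. p -> b, t -> d / V _ V: no change
3. f -> v, k -> g, p -> b, s -> z, t -> d / V _ V: no change
4. b -> p, d -> t, g -> k, v -> f, z -> s / _ #: fires at position(s) 10: invinutvup
surface: invinutvup

cell RANK=ri, VEL=ta, MOD=du:
underlying: invi-vo-far-ver
1. e -> o, i -> u / B C0 _: fires at position(s) 11: invivofarvor
2. p -> b, t -> d / V _ V: no change
3. f -> v, k -> g, p -> b, s -> z, t -> d / V _ V: fires at position(s) 7: invivovarvor
4. b -> p, d -> t, g -> k, v -> f, z -> s / _ #: no change
surface: invivovarvor


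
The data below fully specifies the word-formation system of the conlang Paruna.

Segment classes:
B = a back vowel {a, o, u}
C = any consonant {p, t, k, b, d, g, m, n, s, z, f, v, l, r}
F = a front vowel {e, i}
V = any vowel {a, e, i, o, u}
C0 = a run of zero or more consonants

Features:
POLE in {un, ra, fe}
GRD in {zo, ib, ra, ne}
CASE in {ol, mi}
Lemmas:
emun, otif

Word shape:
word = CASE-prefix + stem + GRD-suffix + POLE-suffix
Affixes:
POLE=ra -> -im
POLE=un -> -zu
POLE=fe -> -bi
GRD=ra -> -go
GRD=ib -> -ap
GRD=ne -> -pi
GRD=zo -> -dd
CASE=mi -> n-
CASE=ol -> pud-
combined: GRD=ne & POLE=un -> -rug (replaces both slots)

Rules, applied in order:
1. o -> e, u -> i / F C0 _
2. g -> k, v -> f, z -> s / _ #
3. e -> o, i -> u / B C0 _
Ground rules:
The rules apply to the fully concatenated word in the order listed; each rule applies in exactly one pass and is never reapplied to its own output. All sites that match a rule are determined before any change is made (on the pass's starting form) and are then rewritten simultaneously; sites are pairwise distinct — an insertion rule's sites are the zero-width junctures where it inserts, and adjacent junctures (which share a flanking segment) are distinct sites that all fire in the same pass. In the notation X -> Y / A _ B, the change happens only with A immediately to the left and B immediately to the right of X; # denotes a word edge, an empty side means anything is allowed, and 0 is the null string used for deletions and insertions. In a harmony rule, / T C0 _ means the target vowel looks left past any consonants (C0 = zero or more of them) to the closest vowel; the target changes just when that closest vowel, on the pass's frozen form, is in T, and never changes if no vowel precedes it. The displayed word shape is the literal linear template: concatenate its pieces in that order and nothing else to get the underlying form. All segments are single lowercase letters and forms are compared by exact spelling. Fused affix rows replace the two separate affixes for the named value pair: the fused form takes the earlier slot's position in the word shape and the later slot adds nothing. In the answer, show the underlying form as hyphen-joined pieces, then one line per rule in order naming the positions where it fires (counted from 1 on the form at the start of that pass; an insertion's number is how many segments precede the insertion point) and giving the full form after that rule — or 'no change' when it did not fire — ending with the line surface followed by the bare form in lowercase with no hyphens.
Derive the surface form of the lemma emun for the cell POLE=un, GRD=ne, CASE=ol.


underlying: pud-emun-rug
1. o -> e, u -> i / F C0 _: fires at position(s) 6: pudeminrug
2. g -> k, v -> f, z -> s / _ #: fires at position(s) 10: pudeminruk
3. e -> o, i -> u / B C0 _: fires at position(s) 4: pudominruk
surface: pudominruk


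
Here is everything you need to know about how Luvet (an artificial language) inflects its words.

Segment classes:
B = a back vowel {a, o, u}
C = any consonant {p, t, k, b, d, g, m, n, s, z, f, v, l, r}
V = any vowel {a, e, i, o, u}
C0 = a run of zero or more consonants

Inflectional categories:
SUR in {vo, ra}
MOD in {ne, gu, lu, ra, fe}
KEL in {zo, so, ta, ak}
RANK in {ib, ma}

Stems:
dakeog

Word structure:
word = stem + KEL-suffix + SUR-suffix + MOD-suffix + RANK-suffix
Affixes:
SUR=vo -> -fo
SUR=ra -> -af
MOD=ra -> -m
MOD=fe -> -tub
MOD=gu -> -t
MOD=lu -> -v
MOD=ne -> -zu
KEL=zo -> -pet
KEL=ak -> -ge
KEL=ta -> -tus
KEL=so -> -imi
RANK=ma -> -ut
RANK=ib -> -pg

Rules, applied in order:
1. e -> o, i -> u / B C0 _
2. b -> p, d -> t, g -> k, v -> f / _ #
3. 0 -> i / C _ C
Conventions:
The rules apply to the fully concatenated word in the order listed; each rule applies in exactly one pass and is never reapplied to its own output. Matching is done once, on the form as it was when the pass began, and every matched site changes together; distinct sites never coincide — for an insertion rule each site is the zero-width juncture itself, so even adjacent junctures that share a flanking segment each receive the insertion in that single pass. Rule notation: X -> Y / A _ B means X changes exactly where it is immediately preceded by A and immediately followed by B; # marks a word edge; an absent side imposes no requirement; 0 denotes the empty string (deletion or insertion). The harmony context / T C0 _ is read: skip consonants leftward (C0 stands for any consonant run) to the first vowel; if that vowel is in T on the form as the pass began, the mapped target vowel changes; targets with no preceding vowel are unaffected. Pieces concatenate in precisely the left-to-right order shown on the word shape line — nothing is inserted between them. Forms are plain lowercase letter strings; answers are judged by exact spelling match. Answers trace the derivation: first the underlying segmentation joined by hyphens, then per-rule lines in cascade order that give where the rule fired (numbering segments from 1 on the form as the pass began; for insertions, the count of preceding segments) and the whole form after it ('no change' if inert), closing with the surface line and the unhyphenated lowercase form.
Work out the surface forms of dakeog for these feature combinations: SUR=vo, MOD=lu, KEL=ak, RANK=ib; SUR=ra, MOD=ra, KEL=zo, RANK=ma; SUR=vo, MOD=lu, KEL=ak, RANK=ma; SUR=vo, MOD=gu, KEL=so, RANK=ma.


cell SUR=vo, MOD=lu, KEL=ak, RANK=ib:
underlying: dakeog-ge-fo-v-pg
1. e -> o, i -> u / B C0 _: fires at position(s) 4, 8: dakooggofovpg
2. b -> p, d -> t, g -> k, v -> f / _ #: fires at position(s) 13: dakooggofovpk
3. 0 -> i / C _ C: inserts after position(s) 6, 11, 12: dakoogigofovipik
surface: dakoogigofovipik

cell SUR=ra, MOD=ra, KEL=zo, RANK=ma:
underlying: dakeog-pet-af-m-ut
1. e -> o, i -> u / B C0 _: fires at position(s) 4, 8: dakoogpotafmut
2. b -> p, d -> t, g -> k, v -> f / _ #: no change
3. 0 -> i / C _ C: inserts after position(s) 6, 11: dakoogipotafimut
surface: dakoogipotafimut

cell SUR=vo, MOD=lu, KEL=ak, RANK=ma:
underlying: dakeog-ge-fo-v-ut
1. e -> o, i -> u / B C0 _: fires at position(s) 4, 8: dakooggofovut
2. b -> p, d -> t, g -> k, v -> f / _ #: no change
3. 0 -> i / C _ C: inserts after position(s) 6: dakoogigofovut
surface: dakoogigofovut

cell SUR=vo, MOD=gu, KEL=so, RANK=ma:
underlying: dakeog-imi-fo-t-ut
1. e -> o, i -> u / B C0 _: fires at position(s) 4, 7: dakoogumifotut
2. b -> p, d -> t, g -> k, v -> f / _ #: no change
3. 0 -> i / C _ C: no change
surface: dakoogumifotut


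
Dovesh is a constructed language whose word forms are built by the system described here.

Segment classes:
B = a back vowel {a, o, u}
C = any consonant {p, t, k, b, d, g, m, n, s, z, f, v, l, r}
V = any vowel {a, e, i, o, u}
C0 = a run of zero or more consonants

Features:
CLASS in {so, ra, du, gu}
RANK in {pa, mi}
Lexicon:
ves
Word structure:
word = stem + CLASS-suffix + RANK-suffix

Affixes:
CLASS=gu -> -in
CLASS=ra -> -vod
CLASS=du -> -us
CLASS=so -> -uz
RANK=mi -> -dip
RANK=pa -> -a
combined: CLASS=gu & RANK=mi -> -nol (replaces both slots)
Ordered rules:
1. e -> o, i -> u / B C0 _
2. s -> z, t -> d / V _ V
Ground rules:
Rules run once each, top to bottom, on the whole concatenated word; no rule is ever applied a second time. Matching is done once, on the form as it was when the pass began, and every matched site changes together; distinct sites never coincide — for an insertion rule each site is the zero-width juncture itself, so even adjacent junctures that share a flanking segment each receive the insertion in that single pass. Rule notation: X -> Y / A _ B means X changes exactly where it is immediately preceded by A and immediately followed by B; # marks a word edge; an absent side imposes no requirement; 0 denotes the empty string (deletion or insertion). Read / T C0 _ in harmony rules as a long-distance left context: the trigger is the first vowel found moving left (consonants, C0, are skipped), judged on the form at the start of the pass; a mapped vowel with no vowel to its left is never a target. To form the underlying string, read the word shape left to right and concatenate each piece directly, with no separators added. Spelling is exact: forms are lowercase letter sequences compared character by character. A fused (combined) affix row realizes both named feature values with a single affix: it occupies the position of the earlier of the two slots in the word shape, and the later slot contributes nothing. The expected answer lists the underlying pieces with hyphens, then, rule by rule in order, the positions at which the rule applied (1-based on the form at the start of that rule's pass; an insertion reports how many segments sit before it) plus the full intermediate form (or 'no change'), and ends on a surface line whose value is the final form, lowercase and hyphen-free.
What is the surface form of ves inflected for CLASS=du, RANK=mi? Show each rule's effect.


underlying: ves-us-dip
1. e -> o, i -> u / B C0 _: fires at position(s) 7: vesusdup
2. s -> z, t -> d / V _ V: fires at position(s) 3: vezusdup
surface: vezusdup


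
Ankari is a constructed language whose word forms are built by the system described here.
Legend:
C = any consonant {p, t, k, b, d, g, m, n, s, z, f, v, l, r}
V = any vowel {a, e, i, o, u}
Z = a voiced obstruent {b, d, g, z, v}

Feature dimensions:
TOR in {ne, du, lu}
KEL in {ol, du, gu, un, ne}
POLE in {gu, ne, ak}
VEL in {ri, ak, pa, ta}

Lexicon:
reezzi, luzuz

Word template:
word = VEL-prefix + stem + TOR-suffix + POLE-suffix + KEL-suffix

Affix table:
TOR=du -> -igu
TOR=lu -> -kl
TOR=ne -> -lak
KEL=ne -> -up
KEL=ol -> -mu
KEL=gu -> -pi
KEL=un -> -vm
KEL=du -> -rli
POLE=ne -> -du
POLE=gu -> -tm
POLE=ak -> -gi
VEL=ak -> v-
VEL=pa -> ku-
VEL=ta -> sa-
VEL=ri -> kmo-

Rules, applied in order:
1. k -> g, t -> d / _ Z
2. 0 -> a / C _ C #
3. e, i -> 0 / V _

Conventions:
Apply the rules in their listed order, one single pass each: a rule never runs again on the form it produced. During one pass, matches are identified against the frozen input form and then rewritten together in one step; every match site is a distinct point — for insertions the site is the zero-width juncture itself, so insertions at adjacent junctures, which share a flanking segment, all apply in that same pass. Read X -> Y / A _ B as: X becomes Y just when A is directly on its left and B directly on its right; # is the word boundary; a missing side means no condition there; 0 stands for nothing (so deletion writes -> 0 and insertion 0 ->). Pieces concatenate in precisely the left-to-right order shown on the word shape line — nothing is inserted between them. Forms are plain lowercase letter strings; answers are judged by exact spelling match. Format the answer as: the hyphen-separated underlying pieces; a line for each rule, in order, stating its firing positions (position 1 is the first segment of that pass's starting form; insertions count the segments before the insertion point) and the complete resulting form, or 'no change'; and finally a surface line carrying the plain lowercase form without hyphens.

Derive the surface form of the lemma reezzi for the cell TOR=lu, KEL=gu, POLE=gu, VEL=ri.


underlying: kmo-reezzi-kl-tm-pi
1. k -> g, t -> d / _ Z: no change
2. 0 -> a / C _ C #: no change
3. e, i -> 0 / V _: fires at position(s) 6: kmorezzikltmpi
surface: kmorezzikltmpi


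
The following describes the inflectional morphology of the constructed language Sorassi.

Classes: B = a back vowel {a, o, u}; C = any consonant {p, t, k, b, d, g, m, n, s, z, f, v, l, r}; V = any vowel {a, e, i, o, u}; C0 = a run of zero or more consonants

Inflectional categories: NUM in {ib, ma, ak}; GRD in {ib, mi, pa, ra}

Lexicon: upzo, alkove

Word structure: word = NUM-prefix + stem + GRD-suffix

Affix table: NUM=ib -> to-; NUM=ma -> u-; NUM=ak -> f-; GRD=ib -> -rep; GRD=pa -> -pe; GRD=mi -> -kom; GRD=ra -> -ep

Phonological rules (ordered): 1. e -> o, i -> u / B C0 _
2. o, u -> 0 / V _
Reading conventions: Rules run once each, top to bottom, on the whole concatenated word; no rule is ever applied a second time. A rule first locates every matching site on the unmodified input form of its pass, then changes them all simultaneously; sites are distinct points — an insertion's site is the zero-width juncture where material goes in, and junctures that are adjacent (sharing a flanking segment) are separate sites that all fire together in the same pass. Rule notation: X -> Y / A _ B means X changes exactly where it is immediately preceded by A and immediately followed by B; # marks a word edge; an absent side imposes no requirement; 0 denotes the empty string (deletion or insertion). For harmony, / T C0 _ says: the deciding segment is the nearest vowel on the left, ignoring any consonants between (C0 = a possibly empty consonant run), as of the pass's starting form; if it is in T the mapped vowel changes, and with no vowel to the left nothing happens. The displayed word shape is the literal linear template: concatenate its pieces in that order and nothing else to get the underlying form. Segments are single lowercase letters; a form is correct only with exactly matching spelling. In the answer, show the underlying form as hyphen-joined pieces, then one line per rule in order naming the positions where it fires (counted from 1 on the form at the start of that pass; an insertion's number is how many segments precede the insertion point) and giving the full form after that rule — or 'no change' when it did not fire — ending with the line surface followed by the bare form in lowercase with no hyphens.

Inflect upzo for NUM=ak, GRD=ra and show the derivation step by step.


underlying: f-upzo-ep
1. e -> o, i -> u / B C0 _: fires at position(s) 6: fupzoop
2. o, u -> 0 / V _: fires at position(s) 6: fupzop
surface: fupzop


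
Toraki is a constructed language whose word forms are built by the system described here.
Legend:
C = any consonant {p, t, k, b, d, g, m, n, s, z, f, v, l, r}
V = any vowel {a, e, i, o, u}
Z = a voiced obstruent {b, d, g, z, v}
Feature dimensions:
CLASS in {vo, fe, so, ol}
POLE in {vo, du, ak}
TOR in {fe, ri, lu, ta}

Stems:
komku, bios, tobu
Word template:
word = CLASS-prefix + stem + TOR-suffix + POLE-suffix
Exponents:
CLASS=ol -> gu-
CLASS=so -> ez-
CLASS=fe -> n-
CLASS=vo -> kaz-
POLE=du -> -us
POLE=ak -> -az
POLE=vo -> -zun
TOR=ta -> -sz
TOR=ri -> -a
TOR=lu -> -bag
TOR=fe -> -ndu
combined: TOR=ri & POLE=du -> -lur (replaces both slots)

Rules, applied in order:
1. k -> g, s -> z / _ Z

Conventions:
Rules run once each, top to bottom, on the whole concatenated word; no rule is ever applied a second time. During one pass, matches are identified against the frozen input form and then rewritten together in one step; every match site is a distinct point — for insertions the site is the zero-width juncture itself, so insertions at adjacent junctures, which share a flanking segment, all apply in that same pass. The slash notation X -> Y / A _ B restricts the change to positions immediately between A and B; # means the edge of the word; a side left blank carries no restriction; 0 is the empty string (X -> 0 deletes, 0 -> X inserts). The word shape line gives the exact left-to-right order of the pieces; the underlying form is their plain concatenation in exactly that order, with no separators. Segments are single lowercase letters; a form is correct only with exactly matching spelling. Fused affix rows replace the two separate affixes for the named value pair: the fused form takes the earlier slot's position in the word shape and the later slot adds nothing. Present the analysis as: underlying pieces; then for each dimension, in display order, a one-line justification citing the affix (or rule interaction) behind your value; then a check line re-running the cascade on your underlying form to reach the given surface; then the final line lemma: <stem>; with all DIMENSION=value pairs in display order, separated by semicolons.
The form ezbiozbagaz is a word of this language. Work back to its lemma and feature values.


underlying: ez-bios-bag-az
CLASS=so - signalled by the affix ez-
POLE=ak - signalled by the affix -az
TOR=lu - signalled by the affix -bag
check: ezbiosbagaz -> ezbiozbagaz
lemma: bios; CLASS=so; POLE=ak; TOR=lu


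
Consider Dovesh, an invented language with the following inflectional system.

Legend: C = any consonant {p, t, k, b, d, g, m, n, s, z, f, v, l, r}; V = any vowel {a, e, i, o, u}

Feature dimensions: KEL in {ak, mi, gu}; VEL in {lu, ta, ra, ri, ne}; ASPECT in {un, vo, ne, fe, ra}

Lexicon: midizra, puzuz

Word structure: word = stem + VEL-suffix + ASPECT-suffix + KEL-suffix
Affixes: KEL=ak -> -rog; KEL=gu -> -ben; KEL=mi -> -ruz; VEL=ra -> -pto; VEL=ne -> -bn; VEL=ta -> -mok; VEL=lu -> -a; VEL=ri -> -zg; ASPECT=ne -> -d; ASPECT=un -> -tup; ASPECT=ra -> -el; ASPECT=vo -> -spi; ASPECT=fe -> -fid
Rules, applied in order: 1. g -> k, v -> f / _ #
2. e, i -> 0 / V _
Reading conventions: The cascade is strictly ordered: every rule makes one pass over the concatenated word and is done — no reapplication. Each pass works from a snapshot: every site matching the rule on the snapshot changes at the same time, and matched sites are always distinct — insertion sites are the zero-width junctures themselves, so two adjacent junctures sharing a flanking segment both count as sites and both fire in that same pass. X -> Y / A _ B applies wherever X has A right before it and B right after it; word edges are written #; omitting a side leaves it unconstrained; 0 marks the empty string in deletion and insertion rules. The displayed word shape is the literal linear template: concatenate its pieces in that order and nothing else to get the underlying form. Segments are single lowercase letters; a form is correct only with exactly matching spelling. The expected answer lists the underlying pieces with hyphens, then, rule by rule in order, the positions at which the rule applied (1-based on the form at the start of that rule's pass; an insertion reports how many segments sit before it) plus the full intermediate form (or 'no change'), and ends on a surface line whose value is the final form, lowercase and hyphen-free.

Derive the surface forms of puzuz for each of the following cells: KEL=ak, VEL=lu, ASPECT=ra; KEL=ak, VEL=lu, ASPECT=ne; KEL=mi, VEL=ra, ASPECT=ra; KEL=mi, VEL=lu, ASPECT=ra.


cell KEL=ak, VEL=lu, ASPECT=ra:
underlying: puzuz-a-el-rog
1. g -> k, v -> f / _ #: fires at position(s) 11: puzuzaelrok
2. e, i -> 0 / V _: fires at position(s) 7: puzuzalrok
surface: puzuzalrok

cell KEL=ak, VEL=lu, ASPECT=ne:
underlying: puzuz-a-d-rog
1. g -> k, v -> f / _ #: fires at position(s) 10: puzuzadrok
2. e, i -> 0 / V _: no change
surface: puzuzadrok

cell KEL=mi, VEL=ra, ASPECT=ra:
underlying: puzuz-pto-el-ruz
1. g -> k, v -> f / _ #: no change
2. e, i -> 0 / V _: fires at position(s) 9: puzuzptolruz
surface: puzuzptolruz

cell KEL=mi, VEL=lu, ASPECT=ra:
underlying: puzuz-a-el-ruz
1. g -> k, v -> f / _ #: no change
2. e, i -> 0 / V _: fires at position(s) 7: puzuzalruz
surface: puzuzalruz


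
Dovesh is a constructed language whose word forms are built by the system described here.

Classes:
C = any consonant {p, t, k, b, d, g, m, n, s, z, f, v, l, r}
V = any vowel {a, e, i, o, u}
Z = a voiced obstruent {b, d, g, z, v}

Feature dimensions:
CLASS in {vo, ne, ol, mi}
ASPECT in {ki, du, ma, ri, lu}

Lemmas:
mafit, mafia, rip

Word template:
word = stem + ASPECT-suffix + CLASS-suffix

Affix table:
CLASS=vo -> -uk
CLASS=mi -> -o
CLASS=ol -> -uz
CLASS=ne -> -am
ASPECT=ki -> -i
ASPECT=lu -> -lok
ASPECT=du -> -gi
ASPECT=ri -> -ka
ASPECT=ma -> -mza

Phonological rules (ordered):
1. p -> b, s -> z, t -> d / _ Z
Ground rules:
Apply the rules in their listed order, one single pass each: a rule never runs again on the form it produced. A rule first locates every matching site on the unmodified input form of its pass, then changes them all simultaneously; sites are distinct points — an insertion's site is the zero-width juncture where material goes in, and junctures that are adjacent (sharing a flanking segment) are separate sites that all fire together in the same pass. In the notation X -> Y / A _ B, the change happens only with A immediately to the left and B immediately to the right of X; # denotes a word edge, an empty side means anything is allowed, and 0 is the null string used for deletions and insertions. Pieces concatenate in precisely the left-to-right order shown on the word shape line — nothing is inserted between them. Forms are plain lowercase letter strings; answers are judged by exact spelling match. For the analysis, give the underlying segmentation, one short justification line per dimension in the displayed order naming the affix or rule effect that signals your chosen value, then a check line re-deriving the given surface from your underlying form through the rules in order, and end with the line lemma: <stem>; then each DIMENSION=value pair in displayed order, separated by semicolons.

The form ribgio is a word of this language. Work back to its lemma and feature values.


underlying: rip-gi-o
CLASS=mi - signalled by the affix -o
ASPECT=du - signalled by the affix -gi
check: ripgio -> ribgio
lemma: rip; CLASS=mi; ASPECT=du


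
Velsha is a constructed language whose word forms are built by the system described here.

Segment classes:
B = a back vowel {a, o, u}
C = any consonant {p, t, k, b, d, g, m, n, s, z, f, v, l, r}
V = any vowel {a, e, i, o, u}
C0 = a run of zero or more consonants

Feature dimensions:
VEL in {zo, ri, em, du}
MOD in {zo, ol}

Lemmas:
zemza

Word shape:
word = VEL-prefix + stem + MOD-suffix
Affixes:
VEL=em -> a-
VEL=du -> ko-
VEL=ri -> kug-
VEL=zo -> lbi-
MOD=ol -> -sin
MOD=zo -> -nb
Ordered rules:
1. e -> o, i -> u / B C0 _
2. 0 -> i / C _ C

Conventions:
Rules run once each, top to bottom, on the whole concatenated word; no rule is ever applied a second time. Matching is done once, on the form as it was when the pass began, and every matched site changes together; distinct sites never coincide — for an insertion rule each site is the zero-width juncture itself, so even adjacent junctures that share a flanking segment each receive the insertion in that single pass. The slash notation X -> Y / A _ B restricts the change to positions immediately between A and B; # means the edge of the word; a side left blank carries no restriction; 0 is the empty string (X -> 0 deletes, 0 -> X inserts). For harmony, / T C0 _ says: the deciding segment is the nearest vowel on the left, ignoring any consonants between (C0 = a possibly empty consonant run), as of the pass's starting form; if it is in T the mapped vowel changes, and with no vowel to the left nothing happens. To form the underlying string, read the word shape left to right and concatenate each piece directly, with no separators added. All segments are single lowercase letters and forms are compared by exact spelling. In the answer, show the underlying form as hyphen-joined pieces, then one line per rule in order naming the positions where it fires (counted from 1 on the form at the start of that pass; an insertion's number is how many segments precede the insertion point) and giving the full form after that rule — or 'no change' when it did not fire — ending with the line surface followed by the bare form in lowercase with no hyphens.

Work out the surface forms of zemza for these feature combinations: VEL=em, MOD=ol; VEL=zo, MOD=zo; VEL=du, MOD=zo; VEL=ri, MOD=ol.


cell VEL=em, MOD=ol:
underlying: a-zemza-sin
1. e -> o, i -> u / B C0 _: fires at position(s) 3, 8: azomzasun
2. 0 -> i / C _ C: inserts after position(s) 4: azomizasun
surface: azomizasun

cell VEL=zo, MOD=zo:
underlying: lbi-zemza-nb
1. e -> o, i -> u / B C0 _: no change
2. 0 -> i / C _ C: inserts after position(s) 1, 6, 9: libizemizanib
surface: libizemizanib

cell VEL=du, MOD=zo:
underlying: ko-zemza-nb
1. e -> o, i -> u / B C0 _: fires at position(s) 4: kozomzanb
2. 0 -> i / C _ C: inserts after position(s) 5, 8: kozomizanib
surface: kozomizanib

cell VEL=ri, MOD=ol:
underlying: kug-zemza-sin
1. e -> o, i -> u / B C0 _: fires at position(s) 5, 10: kugzomzasun
2. 0 -> i / C _ C: inserts after position(s) 3, 6: kugizomizasun
surface: kugizomizasun


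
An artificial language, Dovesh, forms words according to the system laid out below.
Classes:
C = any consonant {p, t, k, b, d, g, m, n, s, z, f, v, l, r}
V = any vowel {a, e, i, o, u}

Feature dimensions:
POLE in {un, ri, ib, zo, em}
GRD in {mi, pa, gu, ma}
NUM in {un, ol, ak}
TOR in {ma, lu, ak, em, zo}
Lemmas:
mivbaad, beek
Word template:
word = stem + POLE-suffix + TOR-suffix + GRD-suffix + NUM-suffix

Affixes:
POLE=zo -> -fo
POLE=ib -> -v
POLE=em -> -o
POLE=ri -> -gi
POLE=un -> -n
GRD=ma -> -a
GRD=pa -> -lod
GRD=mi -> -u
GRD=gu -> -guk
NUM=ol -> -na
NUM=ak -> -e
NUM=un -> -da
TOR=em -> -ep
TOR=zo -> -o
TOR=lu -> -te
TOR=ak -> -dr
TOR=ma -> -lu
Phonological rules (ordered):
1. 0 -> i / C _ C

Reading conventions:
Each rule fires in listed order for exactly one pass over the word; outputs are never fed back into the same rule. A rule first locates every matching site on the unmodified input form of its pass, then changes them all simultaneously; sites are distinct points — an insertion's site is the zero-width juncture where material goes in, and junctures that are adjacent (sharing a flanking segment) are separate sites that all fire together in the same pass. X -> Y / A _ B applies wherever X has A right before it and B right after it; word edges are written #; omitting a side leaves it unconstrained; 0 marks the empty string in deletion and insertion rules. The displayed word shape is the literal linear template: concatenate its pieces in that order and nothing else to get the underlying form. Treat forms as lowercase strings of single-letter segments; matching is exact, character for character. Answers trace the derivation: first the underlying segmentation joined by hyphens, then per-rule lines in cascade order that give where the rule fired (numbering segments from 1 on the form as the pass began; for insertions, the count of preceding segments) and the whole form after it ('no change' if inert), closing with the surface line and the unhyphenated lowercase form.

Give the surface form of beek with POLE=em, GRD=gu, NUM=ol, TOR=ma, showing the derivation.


underlying: beek-o-lu-guk-na
1. 0 -> i / C _ C: inserts after position(s) 10: beekolugukina
surface: beekolugukina


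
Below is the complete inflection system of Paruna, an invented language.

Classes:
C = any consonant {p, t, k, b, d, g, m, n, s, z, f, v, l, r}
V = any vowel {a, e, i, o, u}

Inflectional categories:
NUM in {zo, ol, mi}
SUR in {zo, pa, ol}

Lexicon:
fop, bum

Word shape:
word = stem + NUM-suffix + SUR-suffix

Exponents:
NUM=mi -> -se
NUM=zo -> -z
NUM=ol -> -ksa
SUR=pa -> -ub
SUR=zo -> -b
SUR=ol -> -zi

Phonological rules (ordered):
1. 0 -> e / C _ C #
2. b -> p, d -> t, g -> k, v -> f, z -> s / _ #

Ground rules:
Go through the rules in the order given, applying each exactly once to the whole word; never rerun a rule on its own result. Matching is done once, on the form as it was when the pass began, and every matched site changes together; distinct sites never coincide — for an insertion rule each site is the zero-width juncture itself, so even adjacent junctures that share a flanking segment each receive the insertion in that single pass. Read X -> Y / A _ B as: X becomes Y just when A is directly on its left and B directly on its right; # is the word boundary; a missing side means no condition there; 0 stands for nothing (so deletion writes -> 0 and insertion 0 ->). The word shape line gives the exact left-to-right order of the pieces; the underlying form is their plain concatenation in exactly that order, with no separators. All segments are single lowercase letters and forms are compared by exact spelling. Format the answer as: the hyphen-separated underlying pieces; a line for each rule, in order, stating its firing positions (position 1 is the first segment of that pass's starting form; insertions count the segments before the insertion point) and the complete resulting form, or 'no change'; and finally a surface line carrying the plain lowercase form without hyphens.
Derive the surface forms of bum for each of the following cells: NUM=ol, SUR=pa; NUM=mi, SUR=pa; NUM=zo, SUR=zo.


cell NUM=ol, SUR=pa:
underlying: bum-ksa-ub
1. 0 -> e / C _ C #: no change
2. b -> p, d -> t, g -> k, v -> f, z -> s / _ #: fires at position(s) 8: bumksaup
surface: bumksaup

cell NUM=mi, SUR=pa:
underlying: bum-se-ub
1. 0 -> e / C _ C #: no change
2. b -> p, d -> t, g -> k, v -> f, z -> s / _ #: fires at position(s) 7: bumseup
surface: bumseup

cell NUM=zo, SUR=zo:
underlying: bum-z-b
1. 0 -> e / C _ C #: inserts after position(s) 4: bumzeb
2. b -> p, d -> t, g -> k, v -> f, z -> s / _ #: fires at position(s) 6: bumzep
surface: bumzep


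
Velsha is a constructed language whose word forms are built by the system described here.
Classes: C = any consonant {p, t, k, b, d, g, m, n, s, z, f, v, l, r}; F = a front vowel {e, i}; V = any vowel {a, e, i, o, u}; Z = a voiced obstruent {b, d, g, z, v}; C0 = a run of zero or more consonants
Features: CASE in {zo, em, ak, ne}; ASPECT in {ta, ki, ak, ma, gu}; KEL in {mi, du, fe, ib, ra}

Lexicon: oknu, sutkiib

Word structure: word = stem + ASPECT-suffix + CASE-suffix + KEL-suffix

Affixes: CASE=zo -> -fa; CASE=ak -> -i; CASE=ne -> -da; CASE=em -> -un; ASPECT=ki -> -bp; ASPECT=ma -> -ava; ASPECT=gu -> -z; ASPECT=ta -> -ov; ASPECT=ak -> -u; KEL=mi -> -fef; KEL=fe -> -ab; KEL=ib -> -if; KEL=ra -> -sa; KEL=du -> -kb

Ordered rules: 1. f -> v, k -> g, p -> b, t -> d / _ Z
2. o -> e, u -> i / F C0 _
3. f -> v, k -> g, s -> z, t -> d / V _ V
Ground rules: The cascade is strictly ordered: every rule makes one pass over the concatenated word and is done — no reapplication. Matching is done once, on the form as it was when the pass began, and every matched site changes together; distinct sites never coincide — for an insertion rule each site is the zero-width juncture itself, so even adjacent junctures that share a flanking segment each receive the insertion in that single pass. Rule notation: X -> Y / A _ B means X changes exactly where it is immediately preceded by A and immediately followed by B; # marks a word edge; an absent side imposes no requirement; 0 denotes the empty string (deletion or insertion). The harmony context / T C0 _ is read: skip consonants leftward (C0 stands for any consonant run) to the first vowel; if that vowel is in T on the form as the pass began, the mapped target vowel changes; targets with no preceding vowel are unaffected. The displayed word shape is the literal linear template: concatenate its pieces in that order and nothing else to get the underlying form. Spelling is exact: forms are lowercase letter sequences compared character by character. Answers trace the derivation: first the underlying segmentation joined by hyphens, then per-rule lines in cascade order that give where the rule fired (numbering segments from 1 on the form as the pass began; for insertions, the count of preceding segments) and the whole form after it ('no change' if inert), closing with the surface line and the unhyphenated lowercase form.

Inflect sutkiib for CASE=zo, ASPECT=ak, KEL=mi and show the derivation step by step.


underlying: sutkiib-u-fa-fef
1. f -> v, k -> g, p -> b, t -> d / _ Z: no change
2. o -> e, u -> i / F C0 _: fires at position(s) 8: sutkiibifafef
3. f -> v, k -> g, s -> z, t -> d / V _ V: fires at position(s) 9, 11: sutkiibivavef
surface: sutkiibivavef


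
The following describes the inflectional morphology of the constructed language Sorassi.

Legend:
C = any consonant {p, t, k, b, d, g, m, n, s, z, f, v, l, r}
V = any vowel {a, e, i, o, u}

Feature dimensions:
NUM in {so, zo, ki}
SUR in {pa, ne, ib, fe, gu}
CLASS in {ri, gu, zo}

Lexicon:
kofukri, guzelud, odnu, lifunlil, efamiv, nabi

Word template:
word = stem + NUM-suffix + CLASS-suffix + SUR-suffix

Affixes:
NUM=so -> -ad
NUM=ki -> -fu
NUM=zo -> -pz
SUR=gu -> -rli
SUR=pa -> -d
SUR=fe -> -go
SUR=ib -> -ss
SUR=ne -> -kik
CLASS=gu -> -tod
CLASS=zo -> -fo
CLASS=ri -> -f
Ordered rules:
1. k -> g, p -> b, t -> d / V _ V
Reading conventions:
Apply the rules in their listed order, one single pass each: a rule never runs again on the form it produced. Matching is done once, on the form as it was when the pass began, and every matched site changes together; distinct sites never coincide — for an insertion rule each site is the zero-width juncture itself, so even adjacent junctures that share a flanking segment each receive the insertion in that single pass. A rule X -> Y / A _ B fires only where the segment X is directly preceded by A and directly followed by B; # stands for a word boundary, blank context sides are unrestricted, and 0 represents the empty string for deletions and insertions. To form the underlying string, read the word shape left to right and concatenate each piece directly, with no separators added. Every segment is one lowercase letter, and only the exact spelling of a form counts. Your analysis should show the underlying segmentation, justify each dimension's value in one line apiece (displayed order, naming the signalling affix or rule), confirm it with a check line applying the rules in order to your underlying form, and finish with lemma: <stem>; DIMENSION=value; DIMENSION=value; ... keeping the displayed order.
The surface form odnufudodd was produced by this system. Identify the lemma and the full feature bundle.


underlying: odnu-fu-tod-d
NUM=ki - signalled by the affix -fu
SUR=pa - signalled by the affix -d
CLASS=gu - signalled by the affix -tod
check: odnufutodd -> odnufudodd
lemma: odnu; NUM=ki; SUR=pa; CLASS=gu


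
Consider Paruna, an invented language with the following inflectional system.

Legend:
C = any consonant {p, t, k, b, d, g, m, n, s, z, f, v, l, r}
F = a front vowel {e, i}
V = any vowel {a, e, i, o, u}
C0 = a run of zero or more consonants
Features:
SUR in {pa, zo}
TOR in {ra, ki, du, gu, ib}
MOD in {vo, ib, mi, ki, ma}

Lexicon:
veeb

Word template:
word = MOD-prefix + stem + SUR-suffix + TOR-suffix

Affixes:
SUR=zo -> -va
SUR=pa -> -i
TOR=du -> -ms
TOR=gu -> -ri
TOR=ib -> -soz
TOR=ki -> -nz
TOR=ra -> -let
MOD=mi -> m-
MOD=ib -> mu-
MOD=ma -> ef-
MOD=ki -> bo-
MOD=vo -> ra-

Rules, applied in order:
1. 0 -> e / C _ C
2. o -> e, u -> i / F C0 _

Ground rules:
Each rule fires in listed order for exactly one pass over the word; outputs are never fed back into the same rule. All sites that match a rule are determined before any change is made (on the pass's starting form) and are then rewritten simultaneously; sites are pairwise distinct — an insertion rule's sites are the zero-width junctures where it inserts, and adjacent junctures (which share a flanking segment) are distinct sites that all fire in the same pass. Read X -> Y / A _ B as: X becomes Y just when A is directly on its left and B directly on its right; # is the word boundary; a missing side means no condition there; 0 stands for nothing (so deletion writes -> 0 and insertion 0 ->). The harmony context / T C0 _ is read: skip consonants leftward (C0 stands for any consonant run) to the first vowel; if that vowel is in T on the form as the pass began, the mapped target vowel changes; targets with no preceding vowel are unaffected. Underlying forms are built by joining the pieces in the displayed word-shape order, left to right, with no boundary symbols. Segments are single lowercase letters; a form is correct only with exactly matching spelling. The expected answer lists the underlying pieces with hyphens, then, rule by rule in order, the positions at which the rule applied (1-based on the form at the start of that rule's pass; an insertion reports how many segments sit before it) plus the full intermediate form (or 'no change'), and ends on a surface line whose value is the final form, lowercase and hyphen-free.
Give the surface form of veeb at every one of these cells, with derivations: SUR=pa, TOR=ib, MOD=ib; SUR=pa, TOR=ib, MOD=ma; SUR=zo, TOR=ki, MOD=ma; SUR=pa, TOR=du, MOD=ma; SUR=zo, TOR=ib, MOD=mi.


cell SUR=pa, TOR=ib, MOD=ib:
underlying: mu-veeb-i-soz
1. 0 -> e / C _ C: no change
2. o -> e, u -> i / F C0 _: fires at position(s) 9: muveebisez
surface: muveebisez

cell SUR=pa, TOR=ib, MOD=ma:
underlying: ef-veeb-i-soz
1. 0 -> e / C _ C: inserts after position(s) 2: efeveebisoz
2. o -> e, u -> i / F C0 _: fires at position(s) 10: efeveebisez
surface: efeveebisez

cell SUR=zo, TOR=ki, MOD=ma:
underlying: ef-veeb-va-nz
1. 0 -> e / C _ C: inserts after position(s) 2, 6, 9: efeveebevanez
2. o -> e, u -> i / F C0 _: no change
surface: efeveebevanez

cell SUR=pa, TOR=du, MOD=ma:
underlying: ef-veeb-i-ms
1. 0 -> e / C _ C: inserts after position(s) 2, 8: efeveebimes
2. o -> e, u -> i / F C0 _: no change
surface: efeveebimes

cell SUR=zo, TOR=ib, MOD=mi:
underlying: m-veeb-va-soz
1. 0 -> e / C _ C: inserts after position(s) 1, 5: meveebevasoz
2. o -> e, u -> i / F C0 _: no change
surface: meveebevasoz
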